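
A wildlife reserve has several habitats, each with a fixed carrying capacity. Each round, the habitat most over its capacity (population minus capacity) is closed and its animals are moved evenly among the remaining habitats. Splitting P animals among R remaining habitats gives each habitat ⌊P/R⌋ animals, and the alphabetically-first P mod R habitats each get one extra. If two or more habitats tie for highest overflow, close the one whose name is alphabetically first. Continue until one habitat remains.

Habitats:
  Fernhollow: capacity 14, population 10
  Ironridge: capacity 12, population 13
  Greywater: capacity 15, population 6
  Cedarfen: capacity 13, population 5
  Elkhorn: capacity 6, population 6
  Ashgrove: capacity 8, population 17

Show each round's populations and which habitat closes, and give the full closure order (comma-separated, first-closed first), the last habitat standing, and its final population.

Round 1: Ashgrove=17 Cedarfen=5 Elkhorn=6 Fernhollow=10 Greywater=6 Ironridge=13 → close Ashgrove (overflow 9)
  17÷5 = 3 each, +1 to first 2
Round 2: Cedarfen=9 Elkhorn=10 Fernhollow=13 Greywater=9 Ironridge=16 → close Elkhorn (overflow 4)
  10÷4 = 2 each, +1 to first 2
Round 3: Cedarfen=12 Fernhollow=16 Greywater=11 Ironridge=18 → close Ironridge (overflow 6)
  18÷3 = 6 each, +1 to first 0
Round 4: Cedarfen=18 Fernhollow=22 Greywater=17 → close Fernhollow (overflow 8)
  22÷2 = 11 each, +1 to first 0
Round 5: Cedarfen=29 Greywater=28 → close Cedarfen (overflow 16)
  29÷1 = 29 each, +1 to first 0

Closure order: Ashgrove, Elkhorn, Ironridge, Fernhollow, Cedarfen
Last habitat: Greywater with 57 animals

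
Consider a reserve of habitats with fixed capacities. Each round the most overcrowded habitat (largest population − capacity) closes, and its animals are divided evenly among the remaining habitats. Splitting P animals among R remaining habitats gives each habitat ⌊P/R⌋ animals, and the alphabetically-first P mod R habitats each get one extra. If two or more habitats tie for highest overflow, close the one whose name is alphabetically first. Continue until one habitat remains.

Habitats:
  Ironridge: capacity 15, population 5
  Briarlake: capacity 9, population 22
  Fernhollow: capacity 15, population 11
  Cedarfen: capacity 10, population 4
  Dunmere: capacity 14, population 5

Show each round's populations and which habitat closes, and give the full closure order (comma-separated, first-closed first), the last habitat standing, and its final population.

Round 1: Briarlake=22 Cedarfen=4 Dunmere=5 Fernhollow=11 Ironridge=5 → close Briarlake (overflow 13)
  22÷4 = 5 each, +1 to first 2
Round 2: Cedarfen=10 Dunmere=11 Fernhollow=16 Ironridge=10 → close Fernhollow (overflow 1)
  16÷3 = 5 each, +1 to first 1
Round 3: Cedarfen=16 Dunmere=16 Ironridge=15 → close Cedarfen (overflow 6)
  16÷2 = 8 each, +1 to first 0
Round 4: Dunmere=24 Ironridge=23 → close Dunmere (overflow 10)
  24÷1 = 24 each, +1 to first 0

Closure order: Briarlake, Fernhollow, Cedarfen, Dunmere
Last habitat: Ironridge with 47 animals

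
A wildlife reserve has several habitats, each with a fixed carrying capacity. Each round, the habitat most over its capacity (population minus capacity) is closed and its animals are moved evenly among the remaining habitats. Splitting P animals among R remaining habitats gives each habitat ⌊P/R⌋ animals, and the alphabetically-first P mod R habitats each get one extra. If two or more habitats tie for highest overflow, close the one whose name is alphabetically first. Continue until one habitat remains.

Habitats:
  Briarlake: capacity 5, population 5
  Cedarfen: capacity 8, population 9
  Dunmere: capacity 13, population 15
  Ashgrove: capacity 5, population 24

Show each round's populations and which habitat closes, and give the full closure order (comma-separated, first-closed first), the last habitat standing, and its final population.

Round 1: Ashgrove=24 Briarlake=5 Cedarfen=9 Dunmere=15 → close Ashgrove (overflow 19)
  24÷3 = 8 each, +1 to first 0
Round 2: Briarlake=13 Cedarfen=17 Dunmere=23 → close Dunmere (overflow 10)
  23÷2 = 11 each, +1 to first 1
Round 3: Briarlake=25 Cedarfen=28 → close Briarlake (overflow 20)
  25÷1 = 25 each, +1 to first 0

Closure order: Ashgrove, Dunmere, Briarlake
Last habitat: Cedarfen with 53 animals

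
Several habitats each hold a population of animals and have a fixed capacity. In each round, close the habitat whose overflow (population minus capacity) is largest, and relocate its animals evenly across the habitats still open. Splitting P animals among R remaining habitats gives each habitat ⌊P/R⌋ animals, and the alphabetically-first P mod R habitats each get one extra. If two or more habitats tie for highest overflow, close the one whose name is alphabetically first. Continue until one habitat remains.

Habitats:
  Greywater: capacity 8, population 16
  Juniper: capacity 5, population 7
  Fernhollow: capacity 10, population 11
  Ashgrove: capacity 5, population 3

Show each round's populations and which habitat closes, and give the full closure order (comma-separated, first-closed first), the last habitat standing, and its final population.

Closure order: Greywater, Juniper, Fernhollow
Last habitat: Ashgrove with 37 animals

Round 1: Ashgrove=3 Fernhollow=11 Greywater=16 Juniper=7 → close Greywater (overflow 8)
  16÷3 = 5 each, +1 to first 1
Round 2: Ashgrove=9 Fernhollow=16 Juniper=12 → close Juniper (overflow 7)
  12÷2 = 6 each, +1 to first 0
Round 3: Ashgrove=15 Fernhollow=22 → close Fernhollow (overflow 12)
  22÷1 = 22 each, +1 to first 0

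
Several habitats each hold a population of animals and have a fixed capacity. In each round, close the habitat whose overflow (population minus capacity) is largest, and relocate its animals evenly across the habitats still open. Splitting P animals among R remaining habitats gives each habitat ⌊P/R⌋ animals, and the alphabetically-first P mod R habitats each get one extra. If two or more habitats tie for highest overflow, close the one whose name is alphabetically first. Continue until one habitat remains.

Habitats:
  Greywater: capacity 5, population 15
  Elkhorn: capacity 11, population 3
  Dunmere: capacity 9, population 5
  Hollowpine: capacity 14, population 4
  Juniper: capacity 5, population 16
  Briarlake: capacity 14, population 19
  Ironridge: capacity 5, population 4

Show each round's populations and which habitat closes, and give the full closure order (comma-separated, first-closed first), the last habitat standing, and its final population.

Round 1: Briarlake=19 Dunmere=5 Elkhorn=3 Greywater=15 Hollowpine=4 Ironridge=4 Juniper=16 → close Juniper (overflow 11)
  16÷6 = 2 each, +1 to first 4
Round 2: Briarlake=22 Dunmere=8 Elkhorn=6 Greywater=18 Hollowpine=6 Ironridge=6 → close Greywater (overflow 13)
  18÷5 = 3 each, +1 to first 3
Round 3: Briarlake=26 Dunmere=12 Elkhorn=10 Hollowpine=9 Ironridge=9 → close Briarlake (overflow 12)
  26÷4 = 6 each, +1 to first 2
Round 4: Dunmere=19 Elkhorn=17 Hollowpine=15 Ironridge=15 → close Dunmere (overflow 10)
  19÷3 = 6 each, +1 to first 1
Round 5: Elkhorn=24 Hollowpine=21 Ironridge=21 → close Ironridge (overflow 16)
  21÷2 = 10 each, +1 to first 1
Round 6: Elkhorn=35 Hollowpine=31 → close Elkhorn (overflow 24)
  35÷1 = 35 each, +1 to first 0

Closure order: Juniper, Greywater, Briarlake, Dunmere, Ironridge, Elkhorn
Last habitat: Hollowpine with 66 animals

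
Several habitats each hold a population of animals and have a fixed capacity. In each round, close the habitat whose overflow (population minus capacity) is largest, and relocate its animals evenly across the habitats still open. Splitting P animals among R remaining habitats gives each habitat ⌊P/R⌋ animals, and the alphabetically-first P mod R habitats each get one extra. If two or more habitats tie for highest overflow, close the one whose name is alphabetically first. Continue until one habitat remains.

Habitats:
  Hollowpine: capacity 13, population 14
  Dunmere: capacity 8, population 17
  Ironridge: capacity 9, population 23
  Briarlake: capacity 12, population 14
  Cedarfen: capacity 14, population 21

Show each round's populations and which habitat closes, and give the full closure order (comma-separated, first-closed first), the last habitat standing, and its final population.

Closure order: Ironridge, Dunmere, Cedarfen, Briarlake
Last habitat: Hollowpine with 89 animals

Round 1: Briarlake=14 Cedarfen=21 Dunmere=17 Hollowpine=14 Ironridge=23 → close Ironridge (overflow 14)
  23÷4 = 5 each, +1 to first 3
Round 2: Briarlake=20 Cedarfen=27 Dunmere=23 Hollowpine=19 → close Dunmere (overflow 15)
  23÷3 = 7 each, +1 to first 2
Round 3: Briarlake=28 Cedarfen=35 Hollowpine=26 → close Cedarfen (overflow 21)
  35÷2 = 17 each, +1 to first 1
Round 4: Briarlake=46 Hollowpine=43 → close Briarlake (overflow 34)
  46÷1 = 46 each, +1 to first 0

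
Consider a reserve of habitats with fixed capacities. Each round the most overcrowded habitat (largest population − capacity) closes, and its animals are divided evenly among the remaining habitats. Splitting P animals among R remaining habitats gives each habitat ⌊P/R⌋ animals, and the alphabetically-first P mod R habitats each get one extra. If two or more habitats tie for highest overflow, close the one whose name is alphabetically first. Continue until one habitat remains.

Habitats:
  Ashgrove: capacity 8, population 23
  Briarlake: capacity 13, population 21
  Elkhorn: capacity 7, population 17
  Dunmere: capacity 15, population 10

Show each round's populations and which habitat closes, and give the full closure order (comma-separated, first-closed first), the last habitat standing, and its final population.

Closure order: Ashgrove, Elkhorn, Briarlake
Last habitat: Dunmere with 71 animals

Round 1: Ashgrove=23 Briarlake=21 Dunmere=10 Elkhorn=17 → close Ashgrove (overflow 15)
  23÷3 = 7 each, +1 to first 2
Round 2: Briarlake=29 Dunmere=18 Elkhorn=24 → close Elkhorn (overflow 17)
  24÷2 = 12 each, +1 to first 0
Round 3: Briarlake=41 Dunmere=30 → close Briarlake (overflow 28)
  41÷1 = 41 each, +1 to first 0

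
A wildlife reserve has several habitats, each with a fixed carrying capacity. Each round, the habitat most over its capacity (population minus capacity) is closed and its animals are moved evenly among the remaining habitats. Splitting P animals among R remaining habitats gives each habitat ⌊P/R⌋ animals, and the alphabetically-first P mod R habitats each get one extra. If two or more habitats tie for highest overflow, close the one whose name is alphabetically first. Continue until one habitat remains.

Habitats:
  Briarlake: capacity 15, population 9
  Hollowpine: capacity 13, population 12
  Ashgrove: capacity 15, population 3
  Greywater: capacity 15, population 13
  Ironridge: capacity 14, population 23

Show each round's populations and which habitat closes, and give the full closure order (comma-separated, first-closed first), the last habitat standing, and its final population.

Closure order: Ironridge, Greywater, Hollowpine, Briarlake
Last habitat: Ashgrove with 60 animals

Round 1: Ashgrove=3 Briarlake=9 Greywater=13 Hollowpine=12 Ironridge=23 → close Ironridge (overflow 9)
  23÷4 = 5 each, +1 to first 3
Round 2: Ashgrove=9 Briarlake=15 Greywater=19 Hollowpine=17 → close Greywater (overflow 4)
  19÷3 = 6 each, +1 to first 1
Round 3: Ashgrove=16 Briarlake=21 Hollowpine=23 → close Hollowpine (overflow 10)
  23÷2 = 11 each, +1 to first 1
Round 4: Ashgrove=28 Briarlake=32 → close Briarlake (overflow 17)
  32÷1 = 32 each, +1 to first 0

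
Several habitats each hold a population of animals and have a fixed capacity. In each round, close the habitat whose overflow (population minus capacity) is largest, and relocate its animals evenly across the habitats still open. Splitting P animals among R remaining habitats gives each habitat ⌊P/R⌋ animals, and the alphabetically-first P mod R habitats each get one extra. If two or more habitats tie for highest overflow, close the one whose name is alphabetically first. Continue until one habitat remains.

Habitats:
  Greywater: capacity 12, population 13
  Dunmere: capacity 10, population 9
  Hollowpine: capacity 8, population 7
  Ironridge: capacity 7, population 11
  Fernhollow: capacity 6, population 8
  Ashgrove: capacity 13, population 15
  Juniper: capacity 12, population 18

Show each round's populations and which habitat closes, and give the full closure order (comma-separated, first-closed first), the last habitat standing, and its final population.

Closure order: Juniper, Ironridge, Ashgrove, Fernhollow, Dunmere, Greywater
Last habitat: Hollowpine with 81 animals

Round 1: Ashgrove=15 Dunmere=9 Fernhollow=8 Greywater=13 Hollowpine=7 Ironridge=11 Juniper=18 → close Juniper (overflow 6)
  18÷6 = 3 each, +1 to first 0
Round 2: Ashgrove=18 Dunmere=12 Fernhollow=11 Greywater=16 Hollowpine=10 Ironridge=14 → close Ironridge (overflow 7)
  14÷5 = 2 each, +1 to first 4
Round 3: Ashgrove=21 Dunmere=15 Fernhollow=14 Greywater=19 Hollowpine=12 → close Ashgrove (overflow 8)
  21÷4 = 5 each, +1 to first 1
Round 4: Dunmere=21 Fernhollow=19 Greywater=24 Hollowpine=17 → close Fernhollow (overflow 13)
  19÷3 = 6 each, +1 to first 1
Round 5: Dunmere=28 Greywater=30 Hollowpine=23 → close Dunmere (overflow 18)
  28÷2 = 14 each, +1 to first 0
Round 6: Greywater=44 Hollowpine=37 → close Greywater (overflow 32)
  44÷1 = 44 each, +1 to first 0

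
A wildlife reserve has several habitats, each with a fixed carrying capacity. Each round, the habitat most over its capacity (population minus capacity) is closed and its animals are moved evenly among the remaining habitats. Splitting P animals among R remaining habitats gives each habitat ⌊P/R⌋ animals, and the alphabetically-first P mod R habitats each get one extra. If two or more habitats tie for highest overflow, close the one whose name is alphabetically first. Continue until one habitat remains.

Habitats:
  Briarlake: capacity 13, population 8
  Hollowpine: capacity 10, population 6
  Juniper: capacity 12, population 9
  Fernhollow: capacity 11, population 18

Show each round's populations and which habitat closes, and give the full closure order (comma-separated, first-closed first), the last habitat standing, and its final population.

Closure order: Fernhollow, Juniper, Briarlake
Last habitat: Hollowpine with 41 animals

Round 1: Briarlake=8 Fernhollow=18 Hollowpine=6 Juniper=9 → close Fernhollow (overflow 7)
  18÷3 = 6 each, +1 to first 0
Round 2: Briarlake=14 Hollowpine=12 Juniper=15 → close Juniper (overflow 3)
  15÷2 = 7 each, +1 to first 1
Round 3: Briarlake=22 Hollowpine=19 → close Briarlake (overflow 9)
  22÷1 = 22 each, +1 to first 0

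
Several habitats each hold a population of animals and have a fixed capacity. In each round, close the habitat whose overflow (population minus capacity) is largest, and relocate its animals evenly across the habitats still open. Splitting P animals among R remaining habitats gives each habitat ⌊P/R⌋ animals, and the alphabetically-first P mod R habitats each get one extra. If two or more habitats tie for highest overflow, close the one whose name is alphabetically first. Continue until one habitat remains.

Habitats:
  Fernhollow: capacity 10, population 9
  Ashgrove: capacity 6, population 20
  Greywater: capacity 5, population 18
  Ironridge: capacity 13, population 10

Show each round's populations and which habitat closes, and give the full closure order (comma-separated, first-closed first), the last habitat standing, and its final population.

Round 1: Ashgrove=20 Fernhollow=9 Greywater=18 Ironridge=10 → close Ashgrove (overflow 14)
  20÷3 = 6 each, +1 to first 2
Round 2: Fernhollow=16 Greywater=25 Ironridge=16 → close Greywater (overflow 20)
  25÷2 = 12 each, +1 to first 1
Round 3: Fernhollow=29 Ironridge=28 → close Fernhollow (overflow 19)
  29÷1 = 29 each, +1 to first 0

Closure order: Ashgrove, Greywater, Fernhollow
Last habitat: Ironridge with 57 animals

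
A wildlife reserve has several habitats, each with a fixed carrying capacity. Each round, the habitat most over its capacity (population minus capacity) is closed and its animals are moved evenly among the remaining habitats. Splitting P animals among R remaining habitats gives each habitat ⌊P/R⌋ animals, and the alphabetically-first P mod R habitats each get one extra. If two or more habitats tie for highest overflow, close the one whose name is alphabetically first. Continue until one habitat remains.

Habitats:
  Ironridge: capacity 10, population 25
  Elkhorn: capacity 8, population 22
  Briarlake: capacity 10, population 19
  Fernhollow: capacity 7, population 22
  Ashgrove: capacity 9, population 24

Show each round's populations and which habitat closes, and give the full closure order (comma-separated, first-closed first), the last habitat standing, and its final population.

Round 1: Ashgrove=24 Briarlake=19 Elkhorn=22 Fernhollow=22 Ironridge=25 → close Ashgrove (overflow 15)
  24÷4 = 6 each, +1 to first 0
Round 2: Briarlake=25 Elkhorn=28 Fernhollow=28 Ironridge=31 → close Fernhollow (overflow 21)
  28÷3 = 9 each, +1 to first 1
Round 3: Briarlake=35 Elkhorn=37 Ironridge=40 → close Ironridge (overflow 30)
  40÷2 = 20 each, +1 to first 0
Round 4: Briarlake=55 Elkhorn=57 → close Elkhorn (overflow 49)
  57÷1 = 57 each, +1 to first 0

Closure order: Ashgrove, Fernhollow, Ironridge, Elkhorn
Last habitat: Briarlake with 112 animals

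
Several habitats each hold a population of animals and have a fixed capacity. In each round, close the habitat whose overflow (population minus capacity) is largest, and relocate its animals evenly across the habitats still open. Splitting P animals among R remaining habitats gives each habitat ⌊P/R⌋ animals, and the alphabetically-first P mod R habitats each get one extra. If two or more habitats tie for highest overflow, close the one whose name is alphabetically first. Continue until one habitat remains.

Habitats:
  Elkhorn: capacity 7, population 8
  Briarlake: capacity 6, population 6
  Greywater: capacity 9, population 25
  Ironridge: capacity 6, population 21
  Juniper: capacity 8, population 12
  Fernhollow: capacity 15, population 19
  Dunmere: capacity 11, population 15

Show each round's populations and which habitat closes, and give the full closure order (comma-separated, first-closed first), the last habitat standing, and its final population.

Closure order: Greywater, Ironridge, Dunmere, Fernhollow, Juniper, Briarlake
Last habitat: Elkhorn with 106 animals

Round 1: Briarlake=6 Dunmere=15 Elkhorn=8 Fernhollow=19 Greywater=25 Ironridge=21 Juniper=12 → close Greywater (overflow 16)
  25÷6 = 4 each, +1 to first 1
Round 2: Briarlake=11 Dunmere=19 Elkhorn=12 Fernhollow=23 Ironridge=25 Juniper=16 → close Ironridge (overflow 19)
  25÷5 = 5 each, +1 to first 0
Round 3: Briarlake=16 Dunmere=24 Elkhorn=17 Fernhollow=28 Juniper=21 → close Dunmere (overflow 13)
  24÷4 = 6 each, +1 to first 0
Round 4: Briarlake=22 Elkhorn=23 Fernhollow=34 Juniper=27 → close Fernhollow (overflow 19)
  34÷3 = 11 each, +1 to first 1
Round 5: Briarlake=34 Elkhorn=34 Juniper=38 → close Juniper (overflow 30)
  38÷2 = 19 each, +1 to first 0
Round 6: Briarlake=53 Elkhorn=53 → close Briarlake (overflow 47)
  53÷1 = 53 each, +1 to first 0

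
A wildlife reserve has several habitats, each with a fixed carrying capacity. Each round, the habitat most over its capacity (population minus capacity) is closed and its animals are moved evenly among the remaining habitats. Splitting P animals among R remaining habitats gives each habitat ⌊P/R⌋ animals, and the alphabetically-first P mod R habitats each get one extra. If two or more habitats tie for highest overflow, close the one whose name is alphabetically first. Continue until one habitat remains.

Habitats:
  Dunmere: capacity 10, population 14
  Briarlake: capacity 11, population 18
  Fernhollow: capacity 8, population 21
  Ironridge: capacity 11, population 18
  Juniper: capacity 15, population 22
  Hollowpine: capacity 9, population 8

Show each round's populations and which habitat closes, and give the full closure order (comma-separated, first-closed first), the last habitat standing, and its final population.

Round 1: Briarlake=18 Dunmere=14 Fernhollow=21 Hollowpine=8 Ironridge=18 Juniper=22 → close Fernhollow (overflow 13)
  21÷5 = 4 each, +1 to first 1
Round 2: Briarlake=23 Dunmere=18 Hollowpine=12 Ironridge=22 Juniper=26 → close Briarlake (overflow 12)
  23÷4 = 5 each, +1 to first 3
Round 3: Dunmere=24 Hollowpine=18 Ironridge=28 Juniper=31 → close Ironridge (overflow 17)
  28÷3 = 9 each, +1 to first 1
Round 4: Dunmere=34 Hollowpine=27 Juniper=40 → close Juniper (overflow 25)
  40÷2 = 20 each, +1 to first 0
Round 5: Dunmere=54 Hollowpine=47 → close Dunmere (overflow 44)
  54÷1 = 54 each, +1 to first 0

Closure order: Fernhollow, Briarlake, Ironridge, Juniper, Dunmere
Last habitat: Hollowpine with 101 animals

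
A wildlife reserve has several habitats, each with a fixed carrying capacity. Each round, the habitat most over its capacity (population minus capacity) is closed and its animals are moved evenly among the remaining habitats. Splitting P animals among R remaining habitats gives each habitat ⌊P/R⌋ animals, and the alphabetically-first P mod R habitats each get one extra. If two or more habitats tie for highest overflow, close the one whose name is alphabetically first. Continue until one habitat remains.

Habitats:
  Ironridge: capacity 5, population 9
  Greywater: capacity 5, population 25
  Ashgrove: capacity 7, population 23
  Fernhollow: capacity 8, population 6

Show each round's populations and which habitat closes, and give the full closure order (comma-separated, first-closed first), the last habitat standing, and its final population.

Closure order: Greywater, Ashgrove, Ironridge
Last habitat: Fernhollow with 63 animals

Round 1: Ashgrove=23 Fernhollow=6 Greywater=25 Ironridge=9 → close Greywater (overflow 20)
  25÷3 = 8 each, +1 to first 1
Round 2: Ashgrove=32 Fernhollow=14 Ironridge=17 → close Ashgrove (overflow 25)
  32÷2 = 16 each, +1 to first 0
Round 3: Fernhollow=30 Ironridge=33 → close Ironridge (overflow 28)
  33÷1 = 33 each, +1 to first 0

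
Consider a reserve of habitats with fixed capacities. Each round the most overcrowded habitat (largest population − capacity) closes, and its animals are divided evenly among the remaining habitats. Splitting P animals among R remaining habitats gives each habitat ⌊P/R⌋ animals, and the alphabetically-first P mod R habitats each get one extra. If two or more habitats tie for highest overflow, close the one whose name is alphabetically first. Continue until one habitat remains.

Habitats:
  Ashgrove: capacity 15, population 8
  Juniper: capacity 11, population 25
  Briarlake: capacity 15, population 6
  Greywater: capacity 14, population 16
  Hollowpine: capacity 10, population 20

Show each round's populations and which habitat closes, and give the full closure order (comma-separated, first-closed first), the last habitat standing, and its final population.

Round 1: Ashgrove=8 Briarlake=6 Greywater=16 Hollowpine=20 Juniper=25 → close Juniper (overflow 14)
  25÷4 = 6 each, +1 to first 1
Round 2: Ashgrove=15 Briarlake=12 Greywater=22 Hollowpine=26 → close Hollowpine (overflow 16)
  26÷3 = 8 each, +1 to first 2
Round 3: Ashgrove=24 Briarlake=21 Greywater=30 → close Greywater (overflow 16)
  30÷2 = 15 each, +1 to first 0
Round 4: Ashgrove=39 Briarlake=36 → close Ashgrove (overflow 24)
  39÷1 = 39 each, +1 to first 0

Closure order: Juniper, Hollowpine, Greywater, Ashgrove
Last habitat: Briarlake with 75 animals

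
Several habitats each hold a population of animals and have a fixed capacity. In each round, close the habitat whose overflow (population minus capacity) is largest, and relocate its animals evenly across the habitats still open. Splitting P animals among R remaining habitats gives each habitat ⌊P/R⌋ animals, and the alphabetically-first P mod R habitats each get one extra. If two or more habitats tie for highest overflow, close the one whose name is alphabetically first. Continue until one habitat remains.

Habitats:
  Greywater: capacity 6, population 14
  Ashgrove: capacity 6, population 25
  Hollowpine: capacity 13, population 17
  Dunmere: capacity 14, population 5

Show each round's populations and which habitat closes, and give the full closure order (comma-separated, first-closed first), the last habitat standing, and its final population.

Round 1: Ashgrove=25 Dunmere=5 Greywater=14 Hollowpine=17 → close Ashgrove (overflow 19)
  25÷3 = 8 each, +1 to first 1
Round 2: Dunmere=14 Greywater=22 Hollowpine=25 → close Greywater (overflow 16)
  22÷2 = 11 each, +1 to first 0
Round 3: Dunmere=25 Hollowpine=36 → close Hollowpine (overflow 23)
  36÷1 = 36 each, +1 to first 0

Closure order: Ashgrove, Greywater, Hollowpine
Last habitat: Dunmere with 61 animals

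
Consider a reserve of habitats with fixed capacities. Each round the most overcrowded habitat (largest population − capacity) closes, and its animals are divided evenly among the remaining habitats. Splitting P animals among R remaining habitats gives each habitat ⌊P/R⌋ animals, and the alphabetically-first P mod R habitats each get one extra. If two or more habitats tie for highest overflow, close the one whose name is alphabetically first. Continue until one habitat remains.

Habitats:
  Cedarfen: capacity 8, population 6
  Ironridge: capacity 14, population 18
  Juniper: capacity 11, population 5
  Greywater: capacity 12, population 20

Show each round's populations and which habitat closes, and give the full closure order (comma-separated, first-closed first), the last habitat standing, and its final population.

Closure order: Greywater, Ironridge, Cedarfen
Last habitat: Juniper with 49 animals

Round 1: Cedarfen=6 Greywater=20 Ironridge=18 Juniper=5 → close Greywater (overflow 8)
  20÷3 = 6 each, +1 to first 2
Round 2: Cedarfen=13 Ironridge=25 Juniper=11 → close Ironridge (overflow 11)
  25÷2 = 12 each, +1 to first 1
Round 3: Cedarfen=26 Juniper=23 → close Cedarfen (overflow 18)
  26÷1 = 26 each, +1 to first 0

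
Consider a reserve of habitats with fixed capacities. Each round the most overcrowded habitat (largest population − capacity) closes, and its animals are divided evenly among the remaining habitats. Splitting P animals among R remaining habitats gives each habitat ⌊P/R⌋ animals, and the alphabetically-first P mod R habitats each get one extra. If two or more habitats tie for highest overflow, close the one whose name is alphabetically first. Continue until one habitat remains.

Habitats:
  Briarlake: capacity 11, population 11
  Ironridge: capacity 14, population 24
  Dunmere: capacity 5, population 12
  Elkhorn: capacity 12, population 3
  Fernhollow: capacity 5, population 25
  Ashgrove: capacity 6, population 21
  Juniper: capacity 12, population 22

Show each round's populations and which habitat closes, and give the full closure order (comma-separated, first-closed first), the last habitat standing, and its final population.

Round 1: Ashgrove=21 Briarlake=11 Dunmere=12 Elkhorn=3 Fernhollow=25 Ironridge=24 Juniper=22 → close Fernhollow (overflow 20)
  25÷6 = 4 each, +1 to first 1
Round 2: Ashgrove=26 Briarlake=15 Dunmere=16 Elkhorn=7 Ironridge=28 Juniper=26 → close Ashgrove (overflow 20)
  26÷5 = 5 each, +1 to first 1
Round 3: Briarlake=21 Dunmere=21 Elkhorn=12 Ironridge=33 Juniper=31 → close Ironridge (overflow 19)
  33÷4 = 8 each, +1 to first 1
Round 4: Briarlake=30 Dunmere=29 Elkhorn=20 Juniper=39 → close Juniper (overflow 27)
  39÷3 = 13 each, +1 to first 0
Round 5: Briarlake=43 Dunmere=42 Elkhorn=33 → close Dunmere (overflow 37)
  42÷2 = 21 each, +1 to first 0
Round 6: Briarlake=64 Elkhorn=54 → close Briarlake (overflow 53)
  64÷1 = 64 each, +1 to first 0

Closure order: Fernhollow, Ashgrove, Ironridge, Juniper, Dunmere, Briarlake
Last habitat: Elkhorn with 118 animals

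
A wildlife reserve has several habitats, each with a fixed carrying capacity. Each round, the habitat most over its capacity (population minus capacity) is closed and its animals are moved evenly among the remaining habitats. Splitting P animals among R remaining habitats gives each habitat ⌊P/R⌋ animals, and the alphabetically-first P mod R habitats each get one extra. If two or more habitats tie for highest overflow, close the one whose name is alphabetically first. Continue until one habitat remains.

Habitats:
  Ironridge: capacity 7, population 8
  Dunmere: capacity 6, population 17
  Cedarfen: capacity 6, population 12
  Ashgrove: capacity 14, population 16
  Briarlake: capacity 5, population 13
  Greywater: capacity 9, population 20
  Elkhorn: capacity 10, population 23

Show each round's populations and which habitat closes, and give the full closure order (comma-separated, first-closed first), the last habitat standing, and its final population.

Round 1: Ashgrove=16 Briarlake=13 Cedarfen=12 Dunmere=17 Elkhorn=23 Greywater=20 Ironridge=8 → close Elkhorn (overflow 13)
  23÷6 = 3 each, +1 to first 5
Round 2: Ashgrove=20 Briarlake=17 Cedarfen=16 Dunmere=21 Greywater=24 Ironridge=11 → close Dunmere (overflow 15)
  21÷5 = 4 each, +1 to first 1
Round 3: Ashgrove=25 Briarlake=21 Cedarfen=20 Greywater=28 Ironridge=15 → close Greywater (overflow 19)
  28÷4 = 7 each, +1 to first 0
Round 4: Ashgrove=32 Briarlake=28 Cedarfen=27 Ironridge=22 → close Briarlake (overflow 23)
  28÷3 = 9 each, +1 to first 1
Round 5: Ashgrove=42 Cedarfen=36 Ironridge=31 → close Cedarfen (overflow 30)
  36÷2 = 18 each, +1 to first 0
Round 6: Ashgrove=60 Ironridge=49 → close Ashgrove (overflow 46)
  60÷1 = 60 each, +1 to first 0

Closure order: Elkhorn, Dunmere, Greywater, Briarlake, Cedarfen, Ashgrove
Last habitat: Ironridge with 109 animals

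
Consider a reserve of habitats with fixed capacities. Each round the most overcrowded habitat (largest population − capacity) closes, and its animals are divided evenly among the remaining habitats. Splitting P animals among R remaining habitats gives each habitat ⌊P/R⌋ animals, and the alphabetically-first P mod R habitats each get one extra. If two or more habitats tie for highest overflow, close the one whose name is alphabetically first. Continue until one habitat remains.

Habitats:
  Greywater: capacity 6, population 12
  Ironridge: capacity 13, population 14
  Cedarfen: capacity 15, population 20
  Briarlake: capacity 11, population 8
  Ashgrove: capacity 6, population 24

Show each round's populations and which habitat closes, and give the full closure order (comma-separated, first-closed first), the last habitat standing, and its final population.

Round 1: Ashgrove=24 Briarlake=8 Cedarfen=20 Greywater=12 Ironridge=14 → close Ashgrove (overflow 18)
  24÷4 = 6 each, +1 to first 0
Round 2: Briarlake=14 Cedarfen=26 Greywater=18 Ironridge=20 → close Greywater (overflow 12)
  18÷3 = 6 each, +1 to first 0
Round 3: Briarlake=20 Cedarfen=32 Ironridge=26 → close Cedarfen (overflow 17)
  32÷2 = 16 each, +1 to first 0
Round 4: Briarlake=36 Ironridge=42 → close Ironridge (overflow 29)
  42÷1 = 42 each, +1 to first 0

Closure order: Ashgrove, Greywater, Cedarfen, Ironridge
Last habitat: Briarlake with 78 animals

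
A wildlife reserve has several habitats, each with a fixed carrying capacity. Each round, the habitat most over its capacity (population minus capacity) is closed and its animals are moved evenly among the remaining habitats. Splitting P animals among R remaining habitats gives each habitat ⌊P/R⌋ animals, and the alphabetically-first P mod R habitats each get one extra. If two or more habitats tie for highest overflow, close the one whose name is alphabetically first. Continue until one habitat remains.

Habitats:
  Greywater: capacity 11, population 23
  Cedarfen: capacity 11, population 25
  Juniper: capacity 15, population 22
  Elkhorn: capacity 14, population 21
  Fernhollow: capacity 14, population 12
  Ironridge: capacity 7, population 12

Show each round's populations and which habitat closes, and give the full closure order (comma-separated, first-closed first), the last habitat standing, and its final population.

Round 1: Cedarfen=25 Elkhorn=21 Fernhollow=12 Greywater=23 Ironridge=12 Juniper=22 → close Cedarfen (overflow 14)
  25÷5 = 5 each, +1 to first 0
Round 2: Elkhorn=26 Fernhollow=17 Greywater=28 Ironridge=17 Juniper=27 → close Greywater (overflow 17)
  28÷4 = 7 each, +1 to first 0
Round 3: Elkhorn=33 Fernhollow=24 Ironridge=24 Juniper=34 → close Elkhorn (overflow 19)
  33÷3 = 11 each, +1 to first 0
Round 4: Fernhollow=35 Ironridge=35 Juniper=45 → close Juniper (overflow 30)
  45÷2 = 22 each, +1 to first 1
Round 5: Fernhollow=58 Ironridge=57 → close Ironridge (overflow 50)
  57÷1 = 57 each, +1 to first 0

Closure order: Cedarfen, Greywater, Elkhorn, Juniper, Ironridge
Last habitat: Fernhollow with 115 animals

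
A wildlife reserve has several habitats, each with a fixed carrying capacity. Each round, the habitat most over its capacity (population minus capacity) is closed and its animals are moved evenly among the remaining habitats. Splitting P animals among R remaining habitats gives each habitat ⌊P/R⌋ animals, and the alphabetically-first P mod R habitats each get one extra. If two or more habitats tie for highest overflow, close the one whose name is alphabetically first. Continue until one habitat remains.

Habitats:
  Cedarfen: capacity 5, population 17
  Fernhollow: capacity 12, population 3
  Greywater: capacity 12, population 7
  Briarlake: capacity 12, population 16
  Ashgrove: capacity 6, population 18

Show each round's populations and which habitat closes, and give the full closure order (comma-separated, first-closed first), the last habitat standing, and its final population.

Round 1: Ashgrove=18 Briarlake=16 Cedarfen=17 Fernhollow=3 Greywater=7 → close Ashgrove (overflow 12)
  18÷4 = 4 each, +1 to first 2
Round 2: Briarlake=21 Cedarfen=22 Fernhollow=7 Greywater=11 → close Cedarfen (overflow 17)
  22÷3 = 7 each, +1 to first 1
Round 3: Briarlake=29 Fernhollow=14 Greywater=18 → close Briarlake (overflow 17)
  29÷2 = 14 each, +1 to first 1
Round 4: Fernhollow=29 Greywater=32 → close Greywater (overflow 20)
  32÷1 = 32 each, +1 to first 0

Closure order: Ashgrove, Cedarfen, Briarlake, Greywater
Last habitat: Fernhollow with 61 animals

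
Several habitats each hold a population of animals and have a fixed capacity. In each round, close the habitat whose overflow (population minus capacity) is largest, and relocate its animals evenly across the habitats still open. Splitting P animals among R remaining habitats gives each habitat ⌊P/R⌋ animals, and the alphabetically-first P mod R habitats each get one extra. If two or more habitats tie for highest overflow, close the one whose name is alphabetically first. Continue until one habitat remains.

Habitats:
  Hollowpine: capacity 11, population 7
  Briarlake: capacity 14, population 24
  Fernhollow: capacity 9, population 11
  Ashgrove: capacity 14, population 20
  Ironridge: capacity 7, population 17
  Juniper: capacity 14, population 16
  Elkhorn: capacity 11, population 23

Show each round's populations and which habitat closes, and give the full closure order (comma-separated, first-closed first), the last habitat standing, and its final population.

Closure order: Elkhorn, Briarlake, Ironridge, Ashgrove, Fernhollow, Juniper
Last habitat: Hollowpine with 118 animals

Round 1: Ashgrove=20 Briarlake=24 Elkhorn=23 Fernhollow=11 Hollowpine=7 Ironridge=17 Juniper=16 → close Elkhorn (overflow 12)
  23÷6 = 3 each, +1 to first 5
Round 2: Ashgrove=24 Briarlake=28 Fernhollow=15 Hollowpine=11 Ironridge=21 Juniper=19 → close Briarlake (overflow 14)
  28÷5 = 5 each, +1 to first 3
Round 3: Ashgrove=30 Fernhollow=21 Hollowpine=17 Ironridge=26 Juniper=24 → close Ironridge (overflow 19)
  26÷4 = 6 each, +1 to first 2
Round 4: Ashgrove=37 Fernhollow=28 Hollowpine=23 Juniper=30 → close Ashgrove (overflow 23)
  37÷3 = 12 each, +1 to first 1
Round 5: Fernhollow=41 Hollowpine=35 Juniper=42 → close Fernhollow (overflow 32)
  41÷2 = 20 each, +1 to first 1
Round 6: Hollowpine=56 Juniper=62 → close Juniper (overflow 48)
  62÷1 = 62 each, +1 to first 0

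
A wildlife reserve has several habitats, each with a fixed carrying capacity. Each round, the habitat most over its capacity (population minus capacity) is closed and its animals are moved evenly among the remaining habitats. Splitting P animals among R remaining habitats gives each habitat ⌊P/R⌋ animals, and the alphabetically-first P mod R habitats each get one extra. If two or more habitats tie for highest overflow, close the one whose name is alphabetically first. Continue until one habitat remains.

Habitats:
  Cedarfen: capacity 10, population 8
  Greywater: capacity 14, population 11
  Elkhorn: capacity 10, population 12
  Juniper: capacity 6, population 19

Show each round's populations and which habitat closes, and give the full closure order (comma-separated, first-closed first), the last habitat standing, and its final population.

Round 1: Cedarfen=8 Elkhorn=12 Greywater=11 Juniper=19 → close Juniper (overflow 13)
  19÷3 = 6 each, +1 to first 1
Round 2: Cedarfen=15 Elkhorn=18 Greywater=17 → close Elkhorn (overflow 8)
  18÷2 = 9 each, +1 to first 0
Round 3: Cedarfen=24 Greywater=26 → close Cedarfen (overflow 14)
  24÷1 = 24 each, +1 to first 0

Closure order: Juniper, Elkhorn, Cedarfen
Last habitat: Greywater with 50 animals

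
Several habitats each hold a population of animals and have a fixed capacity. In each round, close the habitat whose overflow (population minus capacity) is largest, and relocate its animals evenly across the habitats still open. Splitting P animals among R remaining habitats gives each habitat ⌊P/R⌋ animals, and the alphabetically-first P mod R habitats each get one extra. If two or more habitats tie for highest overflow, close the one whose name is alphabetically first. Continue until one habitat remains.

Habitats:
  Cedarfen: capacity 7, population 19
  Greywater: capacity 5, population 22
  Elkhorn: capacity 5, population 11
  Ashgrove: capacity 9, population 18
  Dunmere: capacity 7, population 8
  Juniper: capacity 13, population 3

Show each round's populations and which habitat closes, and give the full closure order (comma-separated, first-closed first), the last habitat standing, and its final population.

Round 1: Ashgrove=18 Cedarfen=19 Dunmere=8 Elkhorn=11 Greywater=22 Juniper=3 → close Greywater (overflow 17)
  22÷5 = 4 each, +1 to first 2
Round 2: Ashgrove=23 Cedarfen=24 Dunmere=12 Elkhorn=15 Juniper=7 → close Cedarfen (overflow 17)
  24÷4 = 6 each, +1 to first 0
Round 3: Ashgrove=29 Dunmere=18 Elkhorn=21 Juniper=13 → close Ashgrove (overflow 20)
  29÷3 = 9 each, +1 to first 2
Round 4: Dunmere=28 Elkhorn=31 Juniper=22 → close Elkhorn (overflow 26)
  31÷2 = 15 each, +1 to first 1
Round 5: Dunmere=44 Juniper=37 → close Dunmere (overflow 37)
  44÷1 = 44 each, +1 to first 0

Closure order: Greywater, Cedarfen, Ashgrove, Elkhorn, Dunmere
Last habitat: Juniper with 81 animals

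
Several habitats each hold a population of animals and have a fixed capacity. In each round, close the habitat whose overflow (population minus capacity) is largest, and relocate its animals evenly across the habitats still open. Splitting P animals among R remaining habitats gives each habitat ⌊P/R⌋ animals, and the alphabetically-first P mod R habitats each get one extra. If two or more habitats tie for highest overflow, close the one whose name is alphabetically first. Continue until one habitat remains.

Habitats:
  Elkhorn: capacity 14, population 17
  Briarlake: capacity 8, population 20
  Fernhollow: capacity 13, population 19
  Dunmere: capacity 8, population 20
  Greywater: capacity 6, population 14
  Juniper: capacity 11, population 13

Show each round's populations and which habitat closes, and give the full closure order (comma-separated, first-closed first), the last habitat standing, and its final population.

Closure order: Briarlake, Dunmere, Greywater, Fernhollow, Elkhorn
Last habitat: Juniper with 103 animals

Round 1: Briarlake=20 Dunmere=20 Elkhorn=17 Fernhollow=19 Greywater=14 Juniper=13 → close Briarlake (overflow 12)
  20÷5 = 4 each, +1 to first 0
Round 2: Dunmere=24 Elkhorn=21 Fernhollow=23 Greywater=18 Juniper=17 → close Dunmere (overflow 16)
  24÷4 = 6 each, +1 to first 0
Round 3: Elkhorn=27 Fernhollow=29 Greywater=24 Juniper=23 → close Greywater (overflow 18)
  24÷3 = 8 each, +1 to first 0
Round 4: Elkhorn=35 Fernhollow=37 Juniper=31 → close Fernhollow (overflow 24)
  37÷2 = 18 each, +1 to first 1
Round 5: Elkhorn=54 Juniper=49 → close Elkhorn (overflow 40)
  54÷1 = 54 each, +1 to first 0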